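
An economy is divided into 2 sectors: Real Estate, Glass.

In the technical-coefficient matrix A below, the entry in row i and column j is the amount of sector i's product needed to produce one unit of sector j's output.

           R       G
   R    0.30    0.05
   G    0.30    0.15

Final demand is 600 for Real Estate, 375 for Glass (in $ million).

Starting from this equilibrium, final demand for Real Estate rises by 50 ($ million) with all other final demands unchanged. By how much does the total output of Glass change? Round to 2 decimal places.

I − A =
  [   0.70    -0.05]
  [  -0.30     0.85]
det(I−A) = (0.70)(0.85) − (-0.05)(-0.30) = 0.5800
adj(I−A) = [[0.85, 0.05], [0.30, 0.70]]
(I − A)⁻¹ = adj(I−A) / det(I−A) ≈
  [   1.4655     0.0862]
  [   0.5172     1.2069]
Δx = (I − A)⁻¹ Δd with Δd having +50 in the Real Estate component and 0 elsewhere.
So Δx_G = L_GR · (+50), where L_GR = adj(I−A)_GR / det(I−A) = 0.30 / 0.5800.
Δx_G = 0.30 × (+50) / 0.5800 = 15.00 / 0.5800 ≈ 25.86.

Δx_G = 25.86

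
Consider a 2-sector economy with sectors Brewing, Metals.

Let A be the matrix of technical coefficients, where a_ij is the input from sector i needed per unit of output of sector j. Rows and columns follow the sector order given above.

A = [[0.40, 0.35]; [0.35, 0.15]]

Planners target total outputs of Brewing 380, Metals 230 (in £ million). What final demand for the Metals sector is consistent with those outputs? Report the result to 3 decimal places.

d_2 = 62.500

I − A =
  [   0.60    -0.35]
  [  -0.35     0.85]
d = (I − A) x:
  d_1 = (+0.60)·380 + (-0.35)·230 = 147.500
  d_2 = (-0.35)·380 + (+0.85)·230 = 62.500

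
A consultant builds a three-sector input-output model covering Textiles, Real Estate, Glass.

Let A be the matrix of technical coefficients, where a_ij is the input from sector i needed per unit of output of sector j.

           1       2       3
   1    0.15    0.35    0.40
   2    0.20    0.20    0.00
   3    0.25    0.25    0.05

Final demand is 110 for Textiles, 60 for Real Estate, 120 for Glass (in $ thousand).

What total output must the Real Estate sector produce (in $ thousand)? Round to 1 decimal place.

x_2 = 152.1

I − A =
  [   0.85    -0.35    -0.40]
  [  -0.20     0.80     0.00]
  [  -0.25    -0.25     0.95]
Cofactors of I−A, C_ij = (−1)^(i+j)·(minor ij) (rows/columns in the sector order above):
  C_11 = (0.80)(0.95) − (0.00)(-0.25) = 0.7600
  C_12 = −[(-0.20)(0.95) − (0.00)(-0.25)] = 0.1900
  C_13 = (-0.20)(-0.25) − (0.80)(-0.25) = 0.2500
  C_21 = −[(-0.35)(0.95) − (-0.40)(-0.25)] = 0.4325
  C_22 = (0.85)(0.95) − (-0.40)(-0.25) = 0.7075
  C_23 = −[(0.85)(-0.25) − (-0.35)(-0.25)] = 0.3000
  C_31 = (-0.35)(0.00) − (-0.40)(0.80) = 0.3200
  C_32 = −[(0.85)(0.00) − (-0.40)(-0.20)] = 0.0800
  C_33 = (0.85)(0.80) − (-0.35)(-0.20) = 0.6100
det(I−A) = Σ_j (I−A)_1j·C_1j = (0.85)(0.7600) + (-0.35)(0.1900) + (-0.40)(0.2500) = 0.4795
adj(I−A) = Cᵀ =
  [ 0.7600   0.4325   0.3200]
  [ 0.1900   0.7075   0.0800]
  [ 0.2500   0.3000   0.6100]
(I − A)⁻¹ = adj(I−A) / det(I−A) ≈
  [   1.5850     0.9020     0.6674]
  [   0.3962     1.4755     0.1668]
  [   0.5214     0.6257     1.2722]
x = (I − A)⁻¹ d = adj(I−A)·d / det(I−A), with det(I−A) = 0.4795:
  x_1 = (0.7600·110 + 0.4325·60 + 0.3200·120) / 0.4795 = 147.95 / 0.4795 ≈ 308.6
  x_2 = (0.1900·110 + 0.7075·60 + 0.0800·120) / 0.4795 = 72.95 / 0.4795 ≈ 152.1
  x_3 = (0.2500·110 + 0.3000·60 + 0.6100·120) / 0.4795 = 118.70 / 0.4795 ≈ 247.5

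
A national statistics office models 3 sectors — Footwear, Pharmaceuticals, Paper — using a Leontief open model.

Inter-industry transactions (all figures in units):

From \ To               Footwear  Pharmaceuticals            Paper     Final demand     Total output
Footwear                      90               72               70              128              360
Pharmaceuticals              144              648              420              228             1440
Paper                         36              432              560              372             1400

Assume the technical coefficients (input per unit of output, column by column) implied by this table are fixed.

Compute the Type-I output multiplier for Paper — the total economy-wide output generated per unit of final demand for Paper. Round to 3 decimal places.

Technical coefficients a_ij = z_ij / X_j:
  a_11 = 90/360 = 0.25, a_21 = 144/360 = 0.40, a_31 = 36/360 = 0.10
  a_12 = 72/1440 = 0.05, a_22 = 648/1440 = 0.45, a_32 = 432/1440 = 0.30
  a_13 = 70/1400 = 0.05, a_23 = 420/1400 = 0.30, a_33 = 560/1400 = 0.40
I − A =
  [   0.75    -0.05    -0.05]
  [  -0.40     0.55    -0.30]
  [  -0.10    -0.30     0.60]
Cofactors of I−A, C_ij = (−1)^(i+j)·(minor ij) (rows/columns in the sector order above):
  C_11 = (0.55)(0.60) − (-0.30)(-0.30) = 0.2400
  C_12 = −[(-0.40)(0.60) − (-0.30)(-0.10)] = 0.2700
  C_13 = (-0.40)(-0.30) − (0.55)(-0.10) = 0.1750
  C_21 = −[(-0.05)(0.60) − (-0.05)(-0.30)] = 0.0450
  C_22 = (0.75)(0.60) − (-0.05)(-0.10) = 0.4450
  C_23 = −[(0.75)(-0.30) − (-0.05)(-0.10)] = 0.2300
  C_31 = (-0.05)(-0.30) − (-0.05)(0.55) = 0.0425
  C_32 = −[(0.75)(-0.30) − (-0.05)(-0.40)] = 0.2450
  C_33 = (0.75)(0.55) − (-0.05)(-0.40) = 0.3925
det(I−A) = Σ_j (I−A)_1j·C_1j = (0.75)(0.2400) + (-0.05)(0.2700) + (-0.05)(0.1750) = 0.15775
adj(I−A) = Cᵀ =
  [ 0.2400   0.0450   0.0425]
  [ 0.2700   0.4450   0.2450]
  [ 0.1750   0.2300   0.3925]
(I − A)⁻¹ = adj(I−A) / det(I−A) ≈
  [   1.5214     0.2853     0.2694]
  [   1.7116     2.8209     1.5531]
  [   1.1094     1.4580     2.4881]
The output multiplier for sector j is the column-j sum of the Leontief inverse (I − A)⁻¹ = adj(I−A) / det(I−A).
Column 3 of adj(I−A): (0.0425, 0.2450, 0.3925); det(I−A) = 0.15775.
m_3 = (0.0425 + 0.2450 + 0.3925) / 0.15775 = 0.68 / 0.15775 ≈ 4.311.

m_3 = 4.311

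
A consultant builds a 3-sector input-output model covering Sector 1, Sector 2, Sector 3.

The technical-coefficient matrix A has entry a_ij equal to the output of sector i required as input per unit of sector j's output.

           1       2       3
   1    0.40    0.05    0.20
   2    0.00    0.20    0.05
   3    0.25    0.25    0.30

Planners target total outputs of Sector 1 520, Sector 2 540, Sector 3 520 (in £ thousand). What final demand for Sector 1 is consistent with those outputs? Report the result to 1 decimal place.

d_1 = 181.0

I − A =
  [   0.60    -0.05    -0.20]
  [   0.00     0.80    -0.05]
  [  -0.25    -0.25     0.70]
d = (I − A) x:
  d_1 = (+0.60)·520 + (-0.05)·540 + (-0.20)·520 = 181.0
  d_2 = (+0.00)·520 + (+0.80)·540 + (-0.05)·520 = 406.0
  d_3 = (-0.25)·520 + (-0.25)·540 + (+0.70)·520 = 99.0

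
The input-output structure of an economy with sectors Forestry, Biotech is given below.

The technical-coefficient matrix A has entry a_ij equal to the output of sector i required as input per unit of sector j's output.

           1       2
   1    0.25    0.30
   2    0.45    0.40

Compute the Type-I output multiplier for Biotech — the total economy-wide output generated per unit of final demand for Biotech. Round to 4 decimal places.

I − A =
  [   0.75    -0.30]
  [  -0.45     0.60]
det(I−A) = (0.75)(0.60) − (-0.30)(-0.45) = 0.3150
adj(I−A) = [[0.60, 0.30], [0.45, 0.75]]
(I − A)⁻¹ = adj(I−A) / det(I−A) ≈
  [   1.90476     0.95238]
  [   1.42857     2.38095]
The output multiplier for sector j is the column-j sum of the Leontief inverse (I − A)⁻¹ = adj(I−A) / det(I−A).
Column 2 of adj(I−A): (0.30, 0.75); det(I−A) = 0.3150.
m_2 = (0.30 + 0.75) / 0.3150 = 1.05 / 0.3150 ≈ 3.3333.

m_2 = 3.3333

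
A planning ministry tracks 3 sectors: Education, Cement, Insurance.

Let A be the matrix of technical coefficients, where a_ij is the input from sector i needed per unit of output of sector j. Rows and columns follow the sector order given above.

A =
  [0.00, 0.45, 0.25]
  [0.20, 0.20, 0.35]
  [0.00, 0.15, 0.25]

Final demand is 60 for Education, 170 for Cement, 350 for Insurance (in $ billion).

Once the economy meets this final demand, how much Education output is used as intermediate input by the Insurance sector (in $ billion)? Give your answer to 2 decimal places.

I − A =
  [   1.00    -0.45    -0.25]
  [  -0.20     0.80    -0.35]
  [   0.00    -0.15     0.75]
Cofactors of I−A, C_ij = (−1)^(i+j)·(minor ij) (rows/columns in the sector order above):
  C_11 = (0.80)(0.75) − (-0.35)(-0.15) = 0.5475
  C_12 = −[(-0.20)(0.75) − (-0.35)(0.00)] = 0.1500
  C_13 = (-0.20)(-0.15) − (0.80)(0.00) = 0.0300
  C_21 = −[(-0.45)(0.75) − (-0.25)(-0.15)] = 0.3750
  C_22 = (1.00)(0.75) − (-0.25)(0.00) = 0.7500
  C_23 = −[(1.00)(-0.15) − (-0.45)(0.00)] = 0.1500
  C_31 = (-0.45)(-0.35) − (-0.25)(0.80) = 0.3575
  C_32 = −[(1.00)(-0.35) − (-0.25)(-0.20)] = 0.4000
  C_33 = (1.00)(0.80) − (-0.45)(-0.20) = 0.7100
det(I−A) = Σ_j (I−A)_1j·C_1j = (1.00)(0.5475) + (-0.45)(0.1500) + (-0.25)(0.0300) = 0.4725
adj(I−A) = Cᵀ =
  [ 0.5475   0.3750   0.3575]
  [ 0.1500   0.7500   0.4000]
  [ 0.0300   0.1500   0.7100]
(I − A)⁻¹ = adj(I−A) / det(I−A) ≈
  [   1.1587     0.7937     0.7566]
  [   0.3175     1.5873     0.8466]
  [   0.0635     0.3175     1.5026]
First solve x = (I − A)⁻¹ d = adj(I−A)·d / det(I−A); in particular x_I = (0.0300·60 + 0.1500·170 + 0.7100·350) / 0.4725 = 275.80 / 0.4725 ≈ 583.7037.
Intermediate flow from E to I: z_EI = a_EI · x_I = 0.25 × 275.80 / 0.4725 = 68.95 / 0.4725 ≈ 145.93.

z_EI = 145.93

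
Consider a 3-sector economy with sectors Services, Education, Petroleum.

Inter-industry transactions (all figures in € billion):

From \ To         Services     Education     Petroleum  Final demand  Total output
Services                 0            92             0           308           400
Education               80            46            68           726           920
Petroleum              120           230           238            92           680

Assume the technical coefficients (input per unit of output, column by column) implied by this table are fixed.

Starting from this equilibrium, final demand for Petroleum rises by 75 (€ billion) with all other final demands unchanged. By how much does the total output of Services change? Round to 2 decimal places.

Technical coefficients a_ij = z_ij / X_j:
  a_11 = 0/400 = 0.00, a_21 = 80/400 = 0.20, a_31 = 120/400 = 0.30
  a_12 = 92/920 = 0.10, a_22 = 46/920 = 0.05, a_32 = 230/920 = 0.25
  a_13 = 0/680 = 0.00, a_23 = 68/680 = 0.10, a_33 = 238/680 = 0.35
I − A =
  [   1.00    -0.10     0.00]
  [  -0.20     0.95    -0.10]
  [  -0.30    -0.25     0.65]
Cofactors of I−A, C_ij = (−1)^(i+j)·(minor ij) (rows/columns in the sector order above):
  C_11 = (0.95)(0.65) − (-0.10)(-0.25) = 0.5925
  C_12 = −[(-0.20)(0.65) − (-0.10)(-0.30)] = 0.1600
  C_13 = (-0.20)(-0.25) − (0.95)(-0.30) = 0.3350
  C_21 = −[(-0.10)(0.65) − (0.00)(-0.25)] = 0.0650
  C_22 = (1.00)(0.65) − (0.00)(-0.30) = 0.6500
  C_23 = −[(1.00)(-0.25) − (-0.10)(-0.30)] = 0.2800
  C_31 = (-0.10)(-0.10) − (0.00)(0.95) = 0.0100
  C_32 = −[(1.00)(-0.10) − (0.00)(-0.20)] = 0.1000
  C_33 = (1.00)(0.95) − (-0.10)(-0.20) = 0.9300
det(I−A) = Σ_j (I−A)_1j·C_1j = (1.00)(0.5925) + (-0.10)(0.1600) + (0.00)(0.3350) = 0.5765
adj(I−A) = Cᵀ =
  [ 0.5925   0.0650   0.0100]
  [ 0.1600   0.6500   0.1000]
  [ 0.3350   0.2800   0.9300]
(I − A)⁻¹ = adj(I−A) / det(I−A) ≈
  [   1.0278     0.1127     0.0173]
  [   0.2775     1.1275     0.1735]
  [   0.5811     0.4857     1.6132]
Δx = (I − A)⁻¹ Δd with Δd having +75 in the Petroleum component and 0 elsewhere.
So Δx_1 = L_13 · (+75), where L_13 = adj(I−A)_13 / det(I−A) = 0.0100 / 0.5765.
Δx_1 = 0.0100 × (+75) / 0.5765 = 0.75 / 0.5765 ≈ 1.30.

Δx_1 = 1.30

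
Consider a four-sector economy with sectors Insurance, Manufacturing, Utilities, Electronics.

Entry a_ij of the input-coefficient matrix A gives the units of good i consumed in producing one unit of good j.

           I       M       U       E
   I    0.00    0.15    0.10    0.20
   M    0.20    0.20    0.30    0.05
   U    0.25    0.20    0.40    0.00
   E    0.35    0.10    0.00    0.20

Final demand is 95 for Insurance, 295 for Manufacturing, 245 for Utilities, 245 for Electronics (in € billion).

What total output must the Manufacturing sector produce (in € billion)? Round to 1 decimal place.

x_M = 837.2

I − A =
  [   1.00    -0.15    -0.10    -0.20]
  [  -0.20     0.80    -0.30    -0.05]
  [  -0.25    -0.20     0.60     0.00]
  [  -0.35    -0.10     0.00     0.80]
Compute the cofactors C_ij = (−1)^(i+j)·(3×3 minor ij) of I−A; the adjugate is their transpose:
adj(I−A) = Cᵀ =
  [ 0.333000   0.100000   0.105500   0.089500]
  [ 0.166500   0.418000   0.236750   0.067750]
  [ 0.194250   0.181000   0.548375   0.059875]
  [ 0.166500   0.096000   0.075750   0.366750]
det(I−A) = Σ_j (I−A)_1j·C_1j = (1.00)(0.333000) + (-0.15)(0.166500) + (-0.10)(0.194250) + (-0.20)(0.166500) = 0.2553
(I − A)⁻¹ = adj(I−A) / det(I−A) ≈
  [   1.3043     0.3917     0.4132     0.3506]
  [   0.6522     1.6373     0.9273     0.2654]
  [   0.7609     0.7090     2.1480     0.2345]
  [   0.6522     0.3760     0.2967     1.4365]
x = (I − A)⁻¹ d = adj(I−A)·d / det(I−A), with det(I−A) = 0.2553:
  x_I = (0.333000·95 + 0.100000·295 + 0.105500·245 + 0.089500·245) / 0.2553 = 108.91 / 0.2553 ≈ 426.6
  x_M = (0.166500·95 + 0.418000·295 + 0.236750·245 + 0.067750·245) / 0.2553 = 213.73 / 0.2553 ≈ 837.2
  x_U = (0.194250·95 + 0.181000·295 + 0.548375·245 + 0.059875·245) / 0.2553 = 220.87 / 0.2553 ≈ 865.1
  x_E = (0.166500·95 + 0.096000·295 + 0.075750·245 + 0.366750·245) / 0.2553 = 152.55 / 0.2553 ≈ 597.5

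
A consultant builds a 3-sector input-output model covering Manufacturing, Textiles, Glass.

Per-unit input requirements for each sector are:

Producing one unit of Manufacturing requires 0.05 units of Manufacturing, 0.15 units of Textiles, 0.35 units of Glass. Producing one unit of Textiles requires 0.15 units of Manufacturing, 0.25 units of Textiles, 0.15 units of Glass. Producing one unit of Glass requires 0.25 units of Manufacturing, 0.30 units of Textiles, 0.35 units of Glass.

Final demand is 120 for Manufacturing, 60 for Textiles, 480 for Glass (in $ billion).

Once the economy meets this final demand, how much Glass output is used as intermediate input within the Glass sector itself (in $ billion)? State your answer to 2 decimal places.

z_GG = 414.07

I − A =
  [   0.95    -0.15    -0.25]
  [  -0.15     0.75    -0.30]
  [  -0.35    -0.15     0.65]
Cofactors of I−A, C_ij = (−1)^(i+j)·(minor ij) (rows/columns in the sector order above):
  C_11 = (0.75)(0.65) − (-0.30)(-0.15) = 0.4425
  C_12 = −[(-0.15)(0.65) − (-0.30)(-0.35)] = 0.2025
  C_13 = (-0.15)(-0.15) − (0.75)(-0.35) = 0.2850
  C_21 = −[(-0.15)(0.65) − (-0.25)(-0.15)] = 0.1350
  C_22 = (0.95)(0.65) − (-0.25)(-0.35) = 0.5300
  C_23 = −[(0.95)(-0.15) − (-0.15)(-0.35)] = 0.1950
  C_31 = (-0.15)(-0.30) − (-0.25)(0.75) = 0.2325
  C_32 = −[(0.95)(-0.30) − (-0.25)(-0.15)] = 0.3225
  C_33 = (0.95)(0.75) − (-0.15)(-0.15) = 0.6900
det(I−A) = Σ_j (I−A)_1j·C_1j = (0.95)(0.4425) + (-0.15)(0.2025) + (-0.25)(0.2850) = 0.31875
adj(I−A) = Cᵀ =
  [ 0.4425   0.1350   0.2325]
  [ 0.2025   0.5300   0.3225]
  [ 0.2850   0.1950   0.6900]
(I − A)⁻¹ = adj(I−A) / det(I−A) ≈
  [   1.3882     0.4235     0.7294]
  [   0.6353     1.6627     1.0118]
  [   0.8941     0.6118     2.1647]
First solve x = (I − A)⁻¹ d = adj(I−A)·d / det(I−A); in particular x_G = (0.2850·120 + 0.1950·60 + 0.6900·480) / 0.31875 = 377.10 / 0.31875 ≈ 1183.0588.
Intermediate flow from G to G: z_GG = a_GG · x_G = 0.35 × 377.10 / 0.31875 = 131.985 / 0.31875 ≈ 414.07.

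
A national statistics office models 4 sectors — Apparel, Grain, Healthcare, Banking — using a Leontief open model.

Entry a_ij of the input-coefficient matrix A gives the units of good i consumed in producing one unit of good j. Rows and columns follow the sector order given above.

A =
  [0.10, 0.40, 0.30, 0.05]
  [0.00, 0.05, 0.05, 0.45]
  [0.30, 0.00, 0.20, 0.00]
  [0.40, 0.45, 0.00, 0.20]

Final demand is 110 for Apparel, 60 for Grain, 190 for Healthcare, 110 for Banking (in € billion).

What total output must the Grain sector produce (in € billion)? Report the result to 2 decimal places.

I − A =
  [   0.90    -0.40    -0.30    -0.05]
  [   0.00     0.95    -0.05    -0.45]
  [  -0.30     0.00     0.80     0.00]
  [  -0.40    -0.45     0.00     0.80]
Compute the cofactors C_ij = (−1)^(i+j)·(3×3 minor ij) of I−A; the adjugate is their transpose:
adj(I−A) = Cᵀ =
  [ 0.446000   0.274000   0.184375   0.182000]
  [ 0.156000   0.488000   0.089000   0.284250]
  [ 0.167250   0.102750   0.410750   0.068250]
  [ 0.310750   0.411500   0.142250   0.592500]
det(I−A) = Σ_j (I−A)_1j·C_1j = (0.90)(0.446000) + (-0.40)(0.156000) + (-0.30)(0.167250) + (-0.05)(0.310750) = 0.2732875
(I − A)⁻¹ = adj(I−A) / det(I−A) ≈
  [   1.6320     1.0026     0.6747     0.6660]
  [   0.5708     1.7857     0.3257     1.0401]
  [   0.6120     0.3760     1.5030     0.2497]
  [   1.1371     1.5057     0.5205     2.1680]
x = (I − A)⁻¹ d = adj(I−A)·d / det(I−A), with det(I−A) = 0.2732875:
  x_A = (0.446000·110 + 0.274000·60 + 0.184375·190 + 0.182000·110) / 0.2732875 = 120.55125 / 0.2732875 ≈ 441.12
  x_G = (0.156000·110 + 0.488000·60 + 0.089000·190 + 0.284250·110) / 0.2732875 = 94.6175 / 0.2732875 ≈ 346.22
  x_H = (0.167250·110 + 0.102750·60 + 0.410750·190 + 0.068250·110) / 0.2732875 = 110.1125 / 0.2732875 ≈ 402.92
  x_B = (0.310750·110 + 0.411500·60 + 0.142250·190 + 0.592500·110) / 0.2732875 = 151.075 / 0.2732875 ≈ 552.81

x_G = 346.22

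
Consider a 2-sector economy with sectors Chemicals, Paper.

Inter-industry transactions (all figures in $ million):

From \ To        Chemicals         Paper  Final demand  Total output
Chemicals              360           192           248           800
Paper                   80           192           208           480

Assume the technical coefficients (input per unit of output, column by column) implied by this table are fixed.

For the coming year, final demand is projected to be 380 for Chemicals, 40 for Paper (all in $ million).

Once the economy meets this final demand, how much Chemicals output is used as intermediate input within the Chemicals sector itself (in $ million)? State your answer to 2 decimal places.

Technical coefficients a_ij = z_ij / X_j:
  a_CC = 360/800 = 0.45, a_PC = 80/800 = 0.10
  a_CP = 192/480 = 0.40, a_PP = 192/480 = 0.40
I − A =
  [   0.55    -0.40]
  [  -0.10     0.60]
det(I−A) = (0.55)(0.60) − (-0.40)(-0.10) = 0.2900
adj(I−A) = [[0.60, 0.40], [0.10, 0.55]]
(I − A)⁻¹ = adj(I−A) / det(I−A) ≈
  [   2.0690     1.3793]
  [   0.3448     1.8966]
First solve x = (I − A)⁻¹ d = adj(I−A)·d / det(I−A); in particular x_C = (0.60·380 + 0.40·40) / 0.2900 = 244.00 / 0.2900 ≈ 841.3793.
Intermediate flow from C to C: z_CC = a_CC · x_C = 0.45 × 244.00 / 0.2900 = 109.80 / 0.2900 ≈ 378.62.

z_CC = 378.62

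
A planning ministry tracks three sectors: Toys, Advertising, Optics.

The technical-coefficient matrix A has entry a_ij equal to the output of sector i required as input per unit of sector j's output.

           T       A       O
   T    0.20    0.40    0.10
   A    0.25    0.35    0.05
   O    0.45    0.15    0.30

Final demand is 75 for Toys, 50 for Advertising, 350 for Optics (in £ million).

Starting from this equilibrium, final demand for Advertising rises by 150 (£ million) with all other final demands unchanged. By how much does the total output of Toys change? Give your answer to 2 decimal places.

I − A =
  [   0.80    -0.40    -0.10]
  [  -0.25     0.65    -0.05]
  [  -0.45    -0.15     0.70]
Cofactors of I−A, C_ij = (−1)^(i+j)·(minor ij) (rows/columns in the sector order above):
  C_11 = (0.65)(0.70) − (-0.05)(-0.15) = 0.4475
  C_12 = −[(-0.25)(0.70) − (-0.05)(-0.45)] = 0.1975
  C_13 = (-0.25)(-0.15) − (0.65)(-0.45) = 0.3300
  C_21 = −[(-0.40)(0.70) − (-0.10)(-0.15)] = 0.2950
  C_22 = (0.80)(0.70) − (-0.10)(-0.45) = 0.5150
  C_23 = −[(0.80)(-0.15) − (-0.40)(-0.45)] = 0.3000
  C_31 = (-0.40)(-0.05) − (-0.10)(0.65) = 0.0850
  C_32 = −[(0.80)(-0.05) − (-0.10)(-0.25)] = 0.0650
  C_33 = (0.80)(0.65) − (-0.40)(-0.25) = 0.4200
det(I−A) = Σ_j (I−A)_1j·C_1j = (0.80)(0.4475) + (-0.40)(0.1975) + (-0.10)(0.3300) = 0.2460
adj(I−A) = Cᵀ =
  [ 0.4475   0.2950   0.0850]
  [ 0.1975   0.5150   0.0650]
  [ 0.3300   0.3000   0.4200]
(I − A)⁻¹ = adj(I−A) / det(I−A) ≈
  [   1.8191     1.1992     0.3455]
  [   0.8028     2.0935     0.2642]
  [   1.3415     1.2195     1.7073]
Δx = (I − A)⁻¹ Δd with Δd having +150 in the Advertising component and 0 elsewhere.
So Δx_T = L_TA · (+150), where L_TA = adj(I−A)_TA / det(I−A) = 0.2950 / 0.2460.
Δx_T = 0.2950 × (+150) / 0.2460 = 44.25 / 0.2460 ≈ 179.88.

Δx_T = 179.88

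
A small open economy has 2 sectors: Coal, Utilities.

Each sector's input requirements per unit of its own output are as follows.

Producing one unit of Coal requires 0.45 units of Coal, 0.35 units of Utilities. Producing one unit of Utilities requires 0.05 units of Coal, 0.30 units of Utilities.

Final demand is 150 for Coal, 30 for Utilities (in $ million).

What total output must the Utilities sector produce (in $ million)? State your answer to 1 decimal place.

x_2 = 187.8

I − A =
  [   0.55    -0.05]
  [  -0.35     0.70]
det(I−A) = (0.55)(0.70) − (-0.05)(-0.35) = 0.3675
adj(I−A) = [[0.70, 0.05], [0.35, 0.55]]
(I − A)⁻¹ = adj(I−A) / det(I−A) ≈
  [   1.9048     0.1361]
  [   0.9524     1.4966]
x = (I − A)⁻¹ d = adj(I−A)·d / det(I−A), with det(I−A) = 0.3675:
  x_1 = (0.70·150 + 0.05·30) / 0.3675 = 106.50 / 0.3675 ≈ 289.8
  x_2 = (0.35·150 + 0.55·30) / 0.3675 = 69.00 / 0.3675 ≈ 187.8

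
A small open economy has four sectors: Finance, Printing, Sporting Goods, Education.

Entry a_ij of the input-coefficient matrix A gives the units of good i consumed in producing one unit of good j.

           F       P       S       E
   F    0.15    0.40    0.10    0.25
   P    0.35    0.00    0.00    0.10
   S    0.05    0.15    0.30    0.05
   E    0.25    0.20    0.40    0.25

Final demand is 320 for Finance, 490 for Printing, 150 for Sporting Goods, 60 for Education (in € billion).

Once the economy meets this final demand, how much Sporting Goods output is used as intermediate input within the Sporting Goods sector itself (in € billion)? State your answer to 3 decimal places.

I − A =
  [   0.85    -0.40    -0.10    -0.25]
  [  -0.35     1.00     0.00    -0.10]
  [  -0.05    -0.15     0.70    -0.05]
  [  -0.25    -0.20    -0.40     0.75]
Compute the cofactors C_ij = (−1)^(i+j)·(3×3 minor ij) of I−A; the adjugate is their transpose:
adj(I−A) = Cᵀ =
  [ 0.485000   0.264250   0.189000   0.209500]
  [ 0.196250   0.375500   0.097750   0.122000]
  [ 0.095625   0.117250   0.425500   0.075875]
  [ 0.265000   0.250750   0.316000   0.486750]
det(I−A) = Σ_j (I−A)_1j·C_1j = (0.85)(0.485000) + (-0.40)(0.196250) + (-0.10)(0.095625) + (-0.25)(0.265000) = 0.2579375
(I − A)⁻¹ = adj(I−A) / det(I−A) ≈
  [   1.8803     1.0245     0.7327     0.8122]
  [   0.7608     1.4558     0.3790     0.4730]
  [   0.3707     0.4546     1.6496     0.2942]
  [   1.0274     0.9721     1.2251     1.8871]
First solve x = (I − A)⁻¹ d = adj(I−A)·d / det(I−A); in particular x_S = (0.095625·320 + 0.117250·490 + 0.425500·150 + 0.075875·60) / 0.2579375 = 156.43 / 0.2579375 ≈ 606.46474.
Intermediate flow from S to S: z_SS = a_SS · x_S = 0.30 × 156.43 / 0.2579375 = 46.929 / 0.2579375 ≈ 181.939.

z_SS = 181.939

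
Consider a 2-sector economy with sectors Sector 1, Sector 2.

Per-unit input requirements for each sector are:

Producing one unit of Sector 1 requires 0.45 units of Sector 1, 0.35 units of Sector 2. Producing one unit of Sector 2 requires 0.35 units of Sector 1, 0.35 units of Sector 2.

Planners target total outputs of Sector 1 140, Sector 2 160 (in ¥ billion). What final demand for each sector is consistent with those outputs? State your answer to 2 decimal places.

d_1 = 21.00, d_2 = 55.00

I − A =
  [   0.55    -0.35]
  [  -0.35     0.65]
d = (I − A) x:
  d_1 = (+0.55)·140 + (-0.35)·160 = 21.00
  d_2 = (-0.35)·140 + (+0.65)·160 = 55.00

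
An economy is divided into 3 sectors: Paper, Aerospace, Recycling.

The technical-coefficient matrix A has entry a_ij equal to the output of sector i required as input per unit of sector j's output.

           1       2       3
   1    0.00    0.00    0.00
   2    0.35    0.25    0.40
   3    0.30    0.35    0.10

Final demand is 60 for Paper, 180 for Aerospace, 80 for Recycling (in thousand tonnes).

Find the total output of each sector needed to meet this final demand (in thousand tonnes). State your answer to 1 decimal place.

x_1 = 60.0, x_2 = 411.4, x_3 = 268.9

I − A =
  [   1.00     0.00     0.00]
  [  -0.35     0.75    -0.40]
  [  -0.30    -0.35     0.90]
Cofactors of I−A, C_ij = (−1)^(i+j)·(minor ij) (rows/columns in the sector order above):
  C_11 = (0.75)(0.90) − (-0.40)(-0.35) = 0.5350
  C_12 = −[(-0.35)(0.90) − (-0.40)(-0.30)] = 0.4350
  C_13 = (-0.35)(-0.35) − (0.75)(-0.30) = 0.3475
  C_21 = −[(0.00)(0.90) − (0.00)(-0.35)] = 0.0000
  C_22 = (1.00)(0.90) − (0.00)(-0.30) = 0.9000
  C_23 = −[(1.00)(-0.35) − (0.00)(-0.30)] = 0.3500
  C_31 = (0.00)(-0.40) − (0.00)(0.75) = 0.0000
  C_32 = −[(1.00)(-0.40) − (0.00)(-0.35)] = 0.4000
  C_33 = (1.00)(0.75) − (0.00)(-0.35) = 0.7500
det(I−A) = Σ_j (I−A)_1j·C_1j = (1.00)(0.5350) + (0.00)(0.4350) + (0.00)(0.3475) = 0.5350
adj(I−A) = Cᵀ =
  [ 0.5350   0.0000   0.0000]
  [ 0.4350   0.9000   0.4000]
  [ 0.3475   0.3500   0.7500]
(I − A)⁻¹ = adj(I−A) / det(I−A) ≈
  [   1.0000     0.0000     0.0000]
  [   0.8131     1.6822     0.7477]
  [   0.6495     0.6542     1.4019]
x = (I − A)⁻¹ d = adj(I−A)·d / det(I−A), with det(I−A) = 0.5350:
  x_1 = (0.5350·60 + 0.0000·180 + 0.0000·80) / 0.5350 = 32.10 / 0.5350 = 60.0
  x_2 = (0.4350·60 + 0.9000·180 + 0.4000·80) / 0.5350 = 220.10 / 0.5350 ≈ 411.4
  x_3 = (0.3475·60 + 0.3500·180 + 0.7500·80) / 0.5350 = 143.85 / 0.5350 ≈ 268.9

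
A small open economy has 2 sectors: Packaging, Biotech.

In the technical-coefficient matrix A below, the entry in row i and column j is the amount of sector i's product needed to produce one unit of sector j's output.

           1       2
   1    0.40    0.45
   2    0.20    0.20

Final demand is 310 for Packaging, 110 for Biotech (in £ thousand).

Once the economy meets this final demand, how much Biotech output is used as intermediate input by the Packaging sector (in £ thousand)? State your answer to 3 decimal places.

I − A =
  [   0.60    -0.45]
  [  -0.20     0.80]
det(I−A) = (0.60)(0.80) − (-0.45)(-0.20) = 0.3900
adj(I−A) = [[0.80, 0.45], [0.20, 0.60]]
(I − A)⁻¹ = adj(I−A) / det(I−A) ≈
  [   2.0513     1.1538]
  [   0.5128     1.5385]
First solve x = (I − A)⁻¹ d = adj(I−A)·d / det(I−A); in particular x_1 = (0.80·310 + 0.45·110) / 0.3900 = 297.50 / 0.3900 ≈ 762.82051.
Intermediate flow from 2 to 1: z_21 = a_21 · x_1 = 0.20 × 297.50 / 0.3900 = 59.50 / 0.3900 ≈ 152.564.

z_21 = 152.564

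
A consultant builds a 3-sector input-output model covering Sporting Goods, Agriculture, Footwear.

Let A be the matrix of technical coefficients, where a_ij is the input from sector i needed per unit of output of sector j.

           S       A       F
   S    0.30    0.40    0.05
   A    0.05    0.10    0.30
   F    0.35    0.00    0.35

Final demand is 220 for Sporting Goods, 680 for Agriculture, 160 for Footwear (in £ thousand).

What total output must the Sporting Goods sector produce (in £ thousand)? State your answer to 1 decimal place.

I − A =
  [   0.70    -0.40    -0.05]
  [  -0.05     0.90    -0.30]
  [  -0.35     0.00     0.65]
Cofactors of I−A, C_ij = (−1)^(i+j)·(minor ij) (rows/columns in the sector order above):
  C_11 = (0.90)(0.65) − (-0.30)(0.00) = 0.5850
  C_12 = −[(-0.05)(0.65) − (-0.30)(-0.35)] = 0.1375
  C_13 = (-0.05)(0.00) − (0.90)(-0.35) = 0.3150
  C_21 = −[(-0.40)(0.65) − (-0.05)(0.00)] = 0.2600
  C_22 = (0.70)(0.65) − (-0.05)(-0.35) = 0.4375
  C_23 = −[(0.70)(0.00) − (-0.40)(-0.35)] = 0.1400
  C_31 = (-0.40)(-0.30) − (-0.05)(0.90) = 0.1650
  C_32 = −[(0.70)(-0.30) − (-0.05)(-0.05)] = 0.2125
  C_33 = (0.70)(0.90) − (-0.40)(-0.05) = 0.6100
det(I−A) = Σ_j (I−A)_1j·C_1j = (0.70)(0.5850) + (-0.40)(0.1375) + (-0.05)(0.3150) = 0.33875
adj(I−A) = Cᵀ =
  [ 0.5850   0.2600   0.1650]
  [ 0.1375   0.4375   0.2125]
  [ 0.3150   0.1400   0.6100]
(I − A)⁻¹ = adj(I−A) / det(I−A) ≈
  [   1.7269     0.7675     0.4871]
  [   0.4059     1.2915     0.6273]
  [   0.9299     0.4133     1.8007]
x = (I − A)⁻¹ d = adj(I−A)·d / det(I−A), with det(I−A) = 0.33875:
  x_S = (0.5850·220 + 0.2600·680 + 0.1650·160) / 0.33875 = 331.90 / 0.33875 ≈ 979.8
  x_A = (0.1375·220 + 0.4375·680 + 0.2125·160) / 0.33875 = 361.75 / 0.33875 ≈ 1067.9
  x_F = (0.3150·220 + 0.1400·680 + 0.6100·160) / 0.33875 = 262.10 / 0.33875 ≈ 773.7

x_S = 979.8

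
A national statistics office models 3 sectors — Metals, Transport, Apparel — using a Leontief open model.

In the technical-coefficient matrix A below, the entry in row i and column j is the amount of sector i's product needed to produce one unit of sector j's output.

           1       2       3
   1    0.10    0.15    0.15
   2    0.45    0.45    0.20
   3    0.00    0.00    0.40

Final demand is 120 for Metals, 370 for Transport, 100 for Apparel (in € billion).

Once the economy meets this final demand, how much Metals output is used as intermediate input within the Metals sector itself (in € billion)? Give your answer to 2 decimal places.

I − A =
  [   0.90    -0.15    -0.15]
  [  -0.45     0.55    -0.20]
  [   0.00     0.00     0.60]
Cofactors of I−A, C_ij = (−1)^(i+j)·(minor ij) (rows/columns in the sector order above):
  C_11 = (0.55)(0.60) − (-0.20)(0.00) = 0.3300
  C_12 = −[(-0.45)(0.60) − (-0.20)(0.00)] = 0.2700
  C_13 = (-0.45)(0.00) − (0.55)(0.00) = 0.0000
  C_21 = −[(-0.15)(0.60) − (-0.15)(0.00)] = 0.0900
  C_22 = (0.90)(0.60) − (-0.15)(0.00) = 0.5400
  C_23 = −[(0.90)(0.00) − (-0.15)(0.00)] = 0.0000
  C_31 = (-0.15)(-0.20) − (-0.15)(0.55) = 0.1125
  C_32 = −[(0.90)(-0.20) − (-0.15)(-0.45)] = 0.2475
  C_33 = (0.90)(0.55) − (-0.15)(-0.45) = 0.4275
det(I−A) = Σ_j (I−A)_1j·C_1j = (0.90)(0.3300) + (-0.15)(0.2700) + (-0.15)(0.0000) = 0.2565
adj(I−A) = Cᵀ =
  [ 0.3300   0.0900   0.1125]
  [ 0.2700   0.5400   0.2475]
  [ 0.0000   0.0000   0.4275]
(I − A)⁻¹ = adj(I−A) / det(I−A) ≈
  [   1.2865     0.3509     0.4386]
  [   1.0526     2.1053     0.9649]
  [   0.0000     0.0000     1.6667]
First solve x = (I − A)⁻¹ d = adj(I−A)·d / det(I−A); in particular x_1 = (0.3300·120 + 0.0900·370 + 0.1125·100) / 0.2565 = 84.15 / 0.2565 ≈ 328.0702.
Intermediate flow from 1 to 1: z_11 = a_11 · x_1 = 0.10 × 84.15 / 0.2565 = 8.415 / 0.2565 ≈ 32.81.

z_11 = 32.81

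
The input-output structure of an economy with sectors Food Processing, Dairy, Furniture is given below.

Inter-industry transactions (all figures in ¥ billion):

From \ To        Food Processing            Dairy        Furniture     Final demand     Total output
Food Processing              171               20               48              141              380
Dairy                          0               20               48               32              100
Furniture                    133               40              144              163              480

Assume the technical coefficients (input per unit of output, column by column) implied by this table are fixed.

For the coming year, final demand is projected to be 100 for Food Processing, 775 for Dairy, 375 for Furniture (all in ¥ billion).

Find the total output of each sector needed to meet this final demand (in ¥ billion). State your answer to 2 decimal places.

Technical coefficients a_ij = z_ij / X_j:
  a_11 = 171/380 = 0.45, a_21 = 0/380 = 0.00, a_31 = 133/380 = 0.35
  a_12 = 20/100 = 0.20, a_22 = 20/100 = 0.20, a_32 = 40/100 = 0.40
  a_13 = 48/480 = 0.10, a_23 = 48/480 = 0.10, a_33 = 144/480 = 0.30
I − A =
  [   0.55    -0.20    -0.10]
  [   0.00     0.80    -0.10]
  [  -0.35    -0.40     0.70]
Cofactors of I−A, C_ij = (−1)^(i+j)·(minor ij) (rows/columns in the sector order above):
  C_11 = (0.80)(0.70) − (-0.10)(-0.40) = 0.5200
  C_12 = −[(0.00)(0.70) − (-0.10)(-0.35)] = 0.0350
  C_13 = (0.00)(-0.40) − (0.80)(-0.35) = 0.2800
  C_21 = −[(-0.20)(0.70) − (-0.10)(-0.40)] = 0.1800
  C_22 = (0.55)(0.70) − (-0.10)(-0.35) = 0.3500
  C_23 = −[(0.55)(-0.40) − (-0.20)(-0.35)] = 0.2900
  C_31 = (-0.20)(-0.10) − (-0.10)(0.80) = 0.1000
  C_32 = −[(0.55)(-0.10) − (-0.10)(0.00)] = 0.0550
  C_33 = (0.55)(0.80) − (-0.20)(0.00) = 0.4400
det(I−A) = Σ_j (I−A)_1j·C_1j = (0.55)(0.5200) + (-0.20)(0.0350) + (-0.10)(0.2800) = 0.2510
adj(I−A) = Cᵀ =
  [ 0.5200   0.1800   0.1000]
  [ 0.0350   0.3500   0.0550]
  [ 0.2800   0.2900   0.4400]
(I − A)⁻¹ = adj(I−A) / det(I−A) ≈
  [   2.0717     0.7171     0.3984]
  [   0.1394     1.3944     0.2191]
  [   1.1155     1.1554     1.7530]
x = (I − A)⁻¹ d = adj(I−A)·d / det(I−A), with det(I−A) = 0.2510:
  x_1 = (0.5200·100 + 0.1800·775 + 0.1000·375) / 0.2510 = 229.00 / 0.2510 ≈ 912.35
  x_2 = (0.0350·100 + 0.3500·775 + 0.0550·375) / 0.2510 = 295.375 / 0.2510 ≈ 1176.79
  x_3 = (0.2800·100 + 0.2900·775 + 0.4400·375) / 0.2510 = 417.75 / 0.2510 ≈ 1664.34

x_1 = 912.35, x_2 = 1176.79, x_3 = 1664.34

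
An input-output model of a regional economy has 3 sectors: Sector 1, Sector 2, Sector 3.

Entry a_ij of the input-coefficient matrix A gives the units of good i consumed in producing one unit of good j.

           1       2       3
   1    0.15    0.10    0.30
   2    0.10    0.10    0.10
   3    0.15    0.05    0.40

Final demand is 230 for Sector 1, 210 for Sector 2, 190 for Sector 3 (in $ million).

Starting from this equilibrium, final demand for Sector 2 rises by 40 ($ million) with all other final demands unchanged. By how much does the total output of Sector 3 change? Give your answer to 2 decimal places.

Δx_3 = 5.68

I − A =
  [   0.85    -0.10    -0.30]
  [  -0.10     0.90    -0.10]
  [  -0.15    -0.05     0.60]
Cofactors of I−A, C_ij = (−1)^(i+j)·(minor ij) (rows/columns in the sector order above):
  C_11 = (0.90)(0.60) − (-0.10)(-0.05) = 0.5350
  C_12 = −[(-0.10)(0.60) − (-0.10)(-0.15)] = 0.0750
  C_13 = (-0.10)(-0.05) − (0.90)(-0.15) = 0.1400
  C_21 = −[(-0.10)(0.60) − (-0.30)(-0.05)] = 0.0750
  C_22 = (0.85)(0.60) − (-0.30)(-0.15) = 0.4650
  C_23 = −[(0.85)(-0.05) − (-0.10)(-0.15)] = 0.0575
  C_31 = (-0.10)(-0.10) − (-0.30)(0.90) = 0.2800
  C_32 = −[(0.85)(-0.10) − (-0.30)(-0.10)] = 0.1150
  C_33 = (0.85)(0.90) − (-0.10)(-0.10) = 0.7550
det(I−A) = Σ_j (I−A)_1j·C_1j = (0.85)(0.5350) + (-0.10)(0.0750) + (-0.30)(0.1400) = 0.40525
adj(I−A) = Cᵀ =
  [ 0.5350   0.0750   0.2800]
  [ 0.0750   0.4650   0.1150]
  [ 0.1400   0.0575   0.7550]
(I − A)⁻¹ = adj(I−A) / det(I−A) ≈
  [   1.3202     0.1851     0.6909]
  [   0.1851     1.1474     0.2838]
  [   0.3455     0.1419     1.8630]
Δx = (I − A)⁻¹ Δd with Δd having +40 in the Sector 2 component and 0 elsewhere.
So Δx_3 = L_32 · (+40), where L_32 = adj(I−A)_32 / det(I−A) = 0.0575 / 0.40525.
Δx_3 = 0.0575 × (+40) / 0.40525 = 2.30 / 0.40525 ≈ 5.68.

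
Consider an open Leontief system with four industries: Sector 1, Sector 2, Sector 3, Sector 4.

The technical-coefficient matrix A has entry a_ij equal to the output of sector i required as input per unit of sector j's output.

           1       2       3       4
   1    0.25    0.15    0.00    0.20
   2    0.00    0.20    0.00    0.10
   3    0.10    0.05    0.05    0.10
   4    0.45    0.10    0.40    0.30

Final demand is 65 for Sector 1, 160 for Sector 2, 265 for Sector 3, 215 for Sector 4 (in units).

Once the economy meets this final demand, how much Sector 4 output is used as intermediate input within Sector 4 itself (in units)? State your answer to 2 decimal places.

z_44 = 248.25

I − A =
  [   0.75    -0.15     0.00    -0.20]
  [   0.00     0.80     0.00    -0.10]
  [  -0.10    -0.05     0.95    -0.10]
  [  -0.45    -0.10    -0.40     0.70]
Compute the cofactors C_ij = (−1)^(i+j)·(3×3 minor ij) of I−A; the adjugate is their transpose:
adj(I−A) = Cᵀ =
  [ 0.488500   0.116750   0.070000   0.166250]
  [ 0.046750   0.375250   0.030000   0.071250]
  [ 0.093250   0.048500   0.333750   0.081250]
  [ 0.374000   0.156375   0.240000   0.570000]
det(I−A) = Σ_j (I−A)_1j·C_1j = (0.75)(0.488500) + (-0.15)(0.046750) + (0.00)(0.093250) + (-0.20)(0.374000) = 0.2845625
(I − A)⁻¹ = adj(I−A) / det(I−A) ≈
  [   1.7167     0.4103     0.2460     0.5842]
  [   0.1643     1.3187     0.1054     0.2504]
  [   0.3277     0.1704     1.1729     0.2855]
  [   1.3143     0.5495     0.8434     2.0031]
First solve x = (I − A)⁻¹ d = adj(I−A)·d / det(I−A); in particular x_4 = (0.374000·65 + 0.156375·160 + 0.240000·265 + 0.570000·215) / 0.2845625 = 235.48 / 0.2845625 ≈ 827.5159.
Intermediate flow from 4 to 4: z_44 = a_44 · x_4 = 0.30 × 235.48 / 0.2845625 = 70.644 / 0.2845625 ≈ 248.25.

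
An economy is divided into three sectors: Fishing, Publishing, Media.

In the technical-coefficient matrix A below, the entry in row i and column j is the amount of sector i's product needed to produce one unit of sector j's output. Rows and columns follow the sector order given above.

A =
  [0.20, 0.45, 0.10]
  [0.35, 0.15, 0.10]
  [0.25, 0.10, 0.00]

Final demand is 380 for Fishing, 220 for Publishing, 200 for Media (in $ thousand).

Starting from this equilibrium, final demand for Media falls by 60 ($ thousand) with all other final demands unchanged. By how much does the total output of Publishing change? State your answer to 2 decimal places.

I − A =
  [   0.80    -0.45    -0.10]
  [  -0.35     0.85    -0.10]
  [  -0.25    -0.10     1.00]
Cofactors of I−A, C_ij = (−1)^(i+j)·(minor ij) (rows/columns in the sector order above):
  C_11 = (0.85)(1.00) − (-0.10)(-0.10) = 0.8400
  C_12 = −[(-0.35)(1.00) − (-0.10)(-0.25)] = 0.3750
  C_13 = (-0.35)(-0.10) − (0.85)(-0.25) = 0.2475
  C_21 = −[(-0.45)(1.00) − (-0.10)(-0.10)] = 0.4600
  C_22 = (0.80)(1.00) − (-0.10)(-0.25) = 0.7750
  C_23 = −[(0.80)(-0.10) − (-0.45)(-0.25)] = 0.1925
  C_31 = (-0.45)(-0.10) − (-0.10)(0.85) = 0.1300
  C_32 = −[(0.80)(-0.10) − (-0.10)(-0.35)] = 0.1150
  C_33 = (0.80)(0.85) − (-0.45)(-0.35) = 0.5225
det(I−A) = Σ_j (I−A)_1j·C_1j = (0.80)(0.8400) + (-0.45)(0.3750) + (-0.10)(0.2475) = 0.4785
adj(I−A) = Cᵀ =
  [ 0.8400   0.4600   0.1300]
  [ 0.3750   0.7750   0.1150]
  [ 0.2475   0.1925   0.5225]
(I − A)⁻¹ = adj(I−A) / det(I−A) ≈
  [   1.7555     0.9613     0.2717]
  [   0.7837     1.6196     0.2403]
  [   0.5172     0.4023     1.0920]
Δx = (I − A)⁻¹ Δd with Δd having -60 in the Media component and 0 elsewhere.
So Δx_P = L_PM · (-60), where L_PM = adj(I−A)_PM / det(I−A) = 0.1150 / 0.4785.
Δx_P = 0.1150 × (-60) / 0.4785 = -6.90 / 0.4785 ≈ -14.42.

Δx_P = -14.42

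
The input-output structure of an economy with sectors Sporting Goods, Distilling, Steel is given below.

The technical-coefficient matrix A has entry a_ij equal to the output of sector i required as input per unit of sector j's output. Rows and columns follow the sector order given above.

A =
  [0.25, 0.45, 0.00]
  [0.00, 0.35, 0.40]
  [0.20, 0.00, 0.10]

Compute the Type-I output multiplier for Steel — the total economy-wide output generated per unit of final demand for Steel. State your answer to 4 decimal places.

I − A =
  [   0.75    -0.45     0.00]
  [   0.00     0.65    -0.40]
  [  -0.20     0.00     0.90]
Cofactors of I−A, C_ij = (−1)^(i+j)·(minor ij) (rows/columns in the sector order above):
  C_11 = (0.65)(0.90) − (-0.40)(0.00) = 0.5850
  C_12 = −[(0.00)(0.90) − (-0.40)(-0.20)] = 0.0800
  C_13 = (0.00)(0.00) − (0.65)(-0.20) = 0.1300
  C_21 = −[(-0.45)(0.90) − (0.00)(0.00)] = 0.4050
  C_22 = (0.75)(0.90) − (0.00)(-0.20) = 0.6750
  C_23 = −[(0.75)(0.00) − (-0.45)(-0.20)] = 0.0900
  C_31 = (-0.45)(-0.40) − (0.00)(0.65) = 0.1800
  C_32 = −[(0.75)(-0.40) − (0.00)(0.00)] = 0.3000
  C_33 = (0.75)(0.65) − (-0.45)(0.00) = 0.4875
det(I−A) = Σ_j (I−A)_1j·C_1j = (0.75)(0.5850) + (-0.45)(0.0800) + (0.00)(0.1300) = 0.40275
adj(I−A) = Cᵀ =
  [ 0.5850   0.4050   0.1800]
  [ 0.0800   0.6750   0.3000]
  [ 0.1300   0.0900   0.4875]
(I − A)⁻¹ = adj(I−A) / det(I−A) ≈
  [   1.45251     1.00559     0.44693]
  [   0.19863     1.67598     0.74488]
  [   0.32278     0.22346     1.21043]
The output multiplier for sector j is the column-j sum of the Leontief inverse (I − A)⁻¹ = adj(I−A) / det(I−A).
Column 3 of adj(I−A): (0.1800, 0.3000, 0.4875); det(I−A) = 0.40275.
m_3 = (0.1800 + 0.3000 + 0.4875) / 0.40275 = 0.9675 / 0.40275 ≈ 2.4022.

m_3 = 2.4022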